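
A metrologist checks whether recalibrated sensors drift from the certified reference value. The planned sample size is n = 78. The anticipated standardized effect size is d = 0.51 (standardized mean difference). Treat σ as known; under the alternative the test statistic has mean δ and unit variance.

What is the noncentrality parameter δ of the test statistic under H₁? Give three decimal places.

δ ≈ 4.504

The noncentrality parameter scales effect size by the design's sample-size factor: δ = d·√n = 0.51 × √78 = 4.5042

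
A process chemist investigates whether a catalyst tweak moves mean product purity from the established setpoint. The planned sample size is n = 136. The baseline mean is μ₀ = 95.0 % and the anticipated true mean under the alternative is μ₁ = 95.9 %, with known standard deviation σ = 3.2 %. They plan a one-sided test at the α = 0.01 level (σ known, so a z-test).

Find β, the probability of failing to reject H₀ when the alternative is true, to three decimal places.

β ≈ 0.170

Standardized effect: d = |μ₁ − μ₀| / σ = |95.9 − 95.0| / 3.2 = 0.2812
Noncentrality parameter: δ = d·√n = 0.2812 × √136 = 3.2799
One-sided α = 0.01 → critical value z_{0.01} = 2.326.
Power = Φ(δ − 2.326) = Φ(0.954) = 0.8298.
Type II error: β = 1 − power = 1 − 0.8298 = 0.1702.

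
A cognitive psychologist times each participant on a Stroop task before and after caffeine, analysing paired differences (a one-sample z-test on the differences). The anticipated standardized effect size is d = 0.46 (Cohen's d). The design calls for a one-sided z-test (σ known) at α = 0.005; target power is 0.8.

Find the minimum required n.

For power 0.8 need Φ(δ − z_{0.005}) = 0.8, so δ = z_{0.005} + z_{0.20} = 2.576 + 0.842 = 3.417.
δ = d·√n ⇒ n = (δ/d)² = (3.417 / 0.46)² = 55.19.
Round up to the next whole unit.

n = 56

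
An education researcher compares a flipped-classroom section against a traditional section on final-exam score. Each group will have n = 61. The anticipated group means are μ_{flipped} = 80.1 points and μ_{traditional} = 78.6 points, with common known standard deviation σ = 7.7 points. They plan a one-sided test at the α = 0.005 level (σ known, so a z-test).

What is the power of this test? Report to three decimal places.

Power ≈ 0.067

Standardized effect: d = |μ_{flipped} − μ_{traditional}| / σ = |80.1 − 78.6| / 7.7 = 0.1948
Noncentrality parameter: λ = d·√(n/2) = 0.1948 × √(61/2) = 1.0758
Critical value for a one-sided test at α = 0.005: z_α = 2.576.
Power = P(Z > 2.576 − λ) = Φ(-1.500) = 0.0668.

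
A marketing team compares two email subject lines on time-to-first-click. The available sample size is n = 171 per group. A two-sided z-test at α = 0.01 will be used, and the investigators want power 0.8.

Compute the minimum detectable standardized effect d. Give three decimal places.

d ≈ 0.370

Need Φ(δ − 2.576) = 0.8, so δ = 2.576 + 0.842 = 3.417.
(Lower-tail contribution to power is negligible for δ > 0.)
δ = d·√(n/2) ⇒ d = δ/√(n/2) = 3.417/√(171/2) = 0.3696.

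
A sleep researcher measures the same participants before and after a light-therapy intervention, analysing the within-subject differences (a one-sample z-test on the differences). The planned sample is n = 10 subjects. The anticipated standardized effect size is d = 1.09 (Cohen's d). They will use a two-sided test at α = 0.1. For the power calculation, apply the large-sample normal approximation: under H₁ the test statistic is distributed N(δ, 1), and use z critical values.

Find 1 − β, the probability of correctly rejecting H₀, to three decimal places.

Power ≈ 0.964

Noncentrality parameter: δ = d·√n = 1.09 × √10 = 3.4469
Two-sided α = 0.1 → critical value z_{0.05} = 1.645.
Power = Φ(δ − 1.645) + Φ(−δ − 1.645) = Φ(1.802) + Φ(-5.092) = 0.9642 + 0.0000 = 0.9642.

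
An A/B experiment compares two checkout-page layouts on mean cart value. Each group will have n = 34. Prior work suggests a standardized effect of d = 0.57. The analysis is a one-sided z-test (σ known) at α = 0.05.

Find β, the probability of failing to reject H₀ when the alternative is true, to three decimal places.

β ≈ 0.240

Noncentrality parameter: λ = d·√(n/2) = 0.57 × √(34/2) = 2.3502
One-sided α = 0.05 → critical value z_{0.05} = 1.645.
Power = Φ(λ − 1.645) = Φ(0.705) = 0.7597.
Type II error: β = 1 − power = 1 − 0.7597 = 0.2403.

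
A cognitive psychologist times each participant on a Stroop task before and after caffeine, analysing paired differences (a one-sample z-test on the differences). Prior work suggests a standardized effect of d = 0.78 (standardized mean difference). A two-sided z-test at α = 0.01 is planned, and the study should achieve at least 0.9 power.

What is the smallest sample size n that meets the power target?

n = 25

Set Φ(δ − 2.576) = 0.9; then δ − 2.576 = Φ⁻¹(0.9) = 1.282, giving δ = 3.857.
(The Φ(−δ − z_{α/2}) term is vanishingly small for δ > 0 and is dropped in the standard sample-size formula.)
δ = d·√n ⇒ n = (δ/d)² = (3.857 / 0.78)² = 24.46.
Rounding up, n = 25.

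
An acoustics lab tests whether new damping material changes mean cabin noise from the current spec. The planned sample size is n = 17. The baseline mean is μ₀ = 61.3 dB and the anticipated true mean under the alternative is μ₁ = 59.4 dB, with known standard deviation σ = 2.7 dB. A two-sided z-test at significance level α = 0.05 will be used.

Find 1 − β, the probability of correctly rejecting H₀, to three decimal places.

Standardized effect: d = |μ₁ − μ₀| / σ = |59.4 − 61.3| / 2.7 = 0.7037
Noncentrality parameter: δ = d·√n = 0.7037 × √17 = 2.9014
Critical value for a two-sided test at α = 0.05: z_{α/2} = 1.960.
Power = Φ(δ − 1.960) + Φ(−δ − 1.960) = Φ(0.941) + Φ(-4.861) = 0.8268 + 0.0000 = 0.8268.

Power ≈ 0.827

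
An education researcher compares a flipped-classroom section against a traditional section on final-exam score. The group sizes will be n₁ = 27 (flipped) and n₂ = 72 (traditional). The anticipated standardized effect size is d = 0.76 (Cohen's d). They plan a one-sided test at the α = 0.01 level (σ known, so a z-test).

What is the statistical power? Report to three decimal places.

Noncentrality parameter: δ = d / √(1/n₁ + 1/n₂) = 0.76 / √(1/27 + 1/72) = 3.3678
Critical value for a one-sided test at α = 0.01: z_α = 2.326.
Power = Φ(δ − 2.326) = Φ(1.041) = 0.8512.

Power ≈ 0.851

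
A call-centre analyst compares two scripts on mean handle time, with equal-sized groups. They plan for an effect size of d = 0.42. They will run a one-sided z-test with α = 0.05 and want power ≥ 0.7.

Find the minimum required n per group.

n = 54 per group

Set Φ(δ − 1.645) = 0.7; then δ − 1.645 = Φ⁻¹(0.7) = 0.524, giving δ = 2.169.
δ = d·√(n/2) ⇒ n = 2(δ/d)² = 2 × (2.169 / 0.42)² = 53.35.
Rounding up, n = 54 per group.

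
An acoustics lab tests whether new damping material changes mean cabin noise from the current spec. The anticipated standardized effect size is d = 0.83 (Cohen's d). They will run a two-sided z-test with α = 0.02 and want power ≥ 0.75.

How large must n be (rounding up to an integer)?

Set Φ(δ − 2.326) = 0.75; then δ − 2.326 = Φ⁻¹(0.75) = 0.674, giving δ = 3.001.
(For δ > 0 the lower-tail rejection region contributes negligibly to power, so the one-term inversion is standard.)
δ = d·√n ⇒ n = (δ/d)² = (3.001 / 0.83)² = 13.07.
Round up to the next whole unit.

n = 14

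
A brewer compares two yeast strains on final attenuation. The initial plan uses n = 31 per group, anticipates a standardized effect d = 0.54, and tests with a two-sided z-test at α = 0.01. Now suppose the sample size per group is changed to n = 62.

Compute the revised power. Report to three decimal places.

Power ≈ 0.667

With n = 62 per group: δ = d·√(n/2) = 0.54 × √(62/2) = 3.0066. Critical value z_{0.005} = 2.576.
Revised power = Φ(δ − 2.576) + Φ(−δ − 2.576) = Φ(0.431) + Φ(-5.582) = 0.6667 + 0.0000 = 0.6667.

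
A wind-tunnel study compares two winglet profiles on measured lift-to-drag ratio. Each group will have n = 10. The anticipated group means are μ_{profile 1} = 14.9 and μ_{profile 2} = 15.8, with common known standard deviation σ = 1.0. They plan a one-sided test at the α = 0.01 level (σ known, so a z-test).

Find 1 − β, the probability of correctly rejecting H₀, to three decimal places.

Power ≈ 0.377

Standardized effect: d = |μ_{profile 1} − μ_{profile 2}| / σ = |14.9 − 15.8| / 1.0 = 0.9000
Noncentrality parameter: δ = d·√(n/2) = 0.9000 × √(10/2) = 2.0125
Critical value for a one-sided test at α = 0.01: z_α = 2.326.
Power = Φ(δ − 2.326) = Φ(-0.314) = 0.3768.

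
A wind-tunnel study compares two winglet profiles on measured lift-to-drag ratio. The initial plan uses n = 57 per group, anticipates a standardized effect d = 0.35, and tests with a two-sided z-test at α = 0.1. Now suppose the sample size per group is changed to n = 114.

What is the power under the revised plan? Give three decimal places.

With n = 114 per group: δ = d·√(n/2) = 0.35 × √(114/2) = 2.6424. Critical value z_{0.05} = 1.645.
Revised power = Φ(δ − 1.645) + Φ(−δ − 1.645) = Φ(0.998) + Φ(-4.287) = 0.8408 + 0.0000 = 0.8408.

Power ≈ 0.841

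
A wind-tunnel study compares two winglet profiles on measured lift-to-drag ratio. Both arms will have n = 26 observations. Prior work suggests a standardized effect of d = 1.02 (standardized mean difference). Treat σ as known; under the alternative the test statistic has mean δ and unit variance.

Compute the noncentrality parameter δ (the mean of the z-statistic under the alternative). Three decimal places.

δ = d·√(n/2) = 1.02 × √(26/2) = 3.6777

δ ≈ 3.678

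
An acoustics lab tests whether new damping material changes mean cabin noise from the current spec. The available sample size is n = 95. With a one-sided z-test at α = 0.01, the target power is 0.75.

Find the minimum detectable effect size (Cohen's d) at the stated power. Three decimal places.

Required noncentrality: δ = z_{0.01} + z_{0.25} = 2.326 + 0.674 = 3.001.
δ = d·√n ⇒ d = δ/√n = 3.001/√95 = 0.3079.

d ≈ 0.308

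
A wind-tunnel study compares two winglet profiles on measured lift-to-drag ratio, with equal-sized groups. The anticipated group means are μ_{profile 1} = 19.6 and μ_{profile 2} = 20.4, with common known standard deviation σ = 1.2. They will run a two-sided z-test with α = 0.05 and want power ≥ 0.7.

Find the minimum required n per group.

Standardized effect: d = |μ_{profile 1} − μ_{profile 2}| / σ = |19.6 − 20.4| / 1.2 = 0.6667
For power 0.7 need Φ(δ − z_{0.025}) = 0.7, so δ = z_{0.025} + z_{0.30} = 1.960 + 0.524 = 2.484.
(The Φ(−δ − z_{α/2}) term is vanishingly small for δ > 0 and is dropped in the standard sample-size formula.)
δ = d·√(n/2) ⇒ n = 2(δ/d)² = 2 × (2.484 / 0.6667)² = 27.77.
Round up to the next whole unit.

n = 28 per group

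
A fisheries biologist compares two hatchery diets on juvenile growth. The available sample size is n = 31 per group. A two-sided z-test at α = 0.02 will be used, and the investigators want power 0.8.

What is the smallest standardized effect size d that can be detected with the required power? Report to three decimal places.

d ≈ 0.805

Need Φ(δ − 2.326) = 0.8, so δ = 2.326 + 0.842 = 3.168.
(Lower-tail contribution to power is negligible for δ > 0.)
δ = d·√(n/2) ⇒ d = δ/√(n/2) = 3.168/√(31/2) = 0.8047.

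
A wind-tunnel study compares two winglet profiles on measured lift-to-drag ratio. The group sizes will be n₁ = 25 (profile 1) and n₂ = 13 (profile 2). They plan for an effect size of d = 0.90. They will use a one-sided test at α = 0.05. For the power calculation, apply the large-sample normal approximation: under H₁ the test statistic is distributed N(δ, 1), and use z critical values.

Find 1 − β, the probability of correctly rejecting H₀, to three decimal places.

Noncentrality parameter: δ = d / √(1/n₁ + 1/n₂) = 0.90 / √(1/25 + 1/13) = 2.6320
One-sided α = 0.05 → critical value z_{0.05} = 1.645.
Power = Φ(δ − 1.645) = Φ(0.987) = 0.8382.

Power ≈ 0.838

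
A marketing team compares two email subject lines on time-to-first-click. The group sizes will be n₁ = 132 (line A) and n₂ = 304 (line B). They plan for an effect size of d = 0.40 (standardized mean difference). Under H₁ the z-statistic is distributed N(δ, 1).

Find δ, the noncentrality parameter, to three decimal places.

δ ≈ 3.837

The noncentrality parameter scales effect size by the design's sample-size factor: δ = d / √(1/n₁ + 1/n₂) = 0.40 / √(1/132 + 1/304) = 3.8374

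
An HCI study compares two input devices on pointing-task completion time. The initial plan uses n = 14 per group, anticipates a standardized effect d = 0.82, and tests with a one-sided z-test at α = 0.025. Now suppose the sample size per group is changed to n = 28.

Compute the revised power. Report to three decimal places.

With n = 28 per group: δ = d·√(n/2) = 0.82 × √(28/2) = 3.0682. Critical value z_{0.025} = 1.960.
Revised power = P(Z > 1.960 − δ) = Φ(1.108) = 0.8661.

Power ≈ 0.866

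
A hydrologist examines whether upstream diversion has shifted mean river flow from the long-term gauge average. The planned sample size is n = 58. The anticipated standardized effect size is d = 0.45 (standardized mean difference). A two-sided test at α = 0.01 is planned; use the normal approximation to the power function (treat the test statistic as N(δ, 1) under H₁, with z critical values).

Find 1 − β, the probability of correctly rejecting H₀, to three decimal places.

Power ≈ 0.803

Noncentrality parameter: δ = d·√n = 0.45 × √58 = 3.4271
Critical value for a two-sided test at α = 0.01: z_{α/2} = 2.576.
Power = Φ(δ − 2.576) + Φ(−δ − 2.576) = Φ(0.851) + Φ(-6.003) = 0.8027 + 0.0000 = 0.8027.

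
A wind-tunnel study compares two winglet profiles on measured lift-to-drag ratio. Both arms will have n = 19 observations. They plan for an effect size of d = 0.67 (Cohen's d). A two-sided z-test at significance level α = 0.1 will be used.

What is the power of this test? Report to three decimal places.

Noncentrality parameter: δ = d·√(n/2) = 0.67 × √(19/2) = 2.0651
Critical value for a two-sided test at α = 0.1: z_{α/2} = 1.645.
Power = Φ(δ − 1.645) + Φ(−δ − 1.645) = Φ(0.420) + Φ(-3.710) = 0.6628 + 0.0001 = 0.6629.

Power ≈ 0.663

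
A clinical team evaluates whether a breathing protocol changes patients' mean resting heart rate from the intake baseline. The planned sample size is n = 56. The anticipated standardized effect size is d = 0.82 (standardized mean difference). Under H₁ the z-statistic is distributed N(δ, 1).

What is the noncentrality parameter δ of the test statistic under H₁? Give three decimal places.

δ = d·√n = 0.82 × √56 = 6.1363

δ ≈ 6.136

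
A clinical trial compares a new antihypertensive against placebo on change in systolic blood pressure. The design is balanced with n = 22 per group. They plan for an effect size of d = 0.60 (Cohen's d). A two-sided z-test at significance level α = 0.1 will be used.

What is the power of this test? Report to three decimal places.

Noncentrality parameter: δ = d·√(n/2) = 0.60 × √(22/2) = 1.9900
Critical value for a two-sided test at α = 0.1: z_{α/2} = 1.645.
Power = Φ(δ − 1.645) + Φ(−δ − 1.645) = Φ(0.345) + Φ(-3.635) = 0.6350 + 0.0001 = 0.6351.

Power ≈ 0.635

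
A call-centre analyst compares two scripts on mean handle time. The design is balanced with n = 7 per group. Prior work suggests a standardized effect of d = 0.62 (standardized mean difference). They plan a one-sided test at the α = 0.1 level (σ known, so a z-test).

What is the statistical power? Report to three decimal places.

Noncentrality parameter: δ = d·√(n/2) = 0.62 × √(7/2) = 1.1599
One-sided α = 0.1 → critical value z_{0.1} = 1.282.
Power = Φ(δ − 1.282) = Φ(-0.122) = 0.4516.

Power ≈ 0.452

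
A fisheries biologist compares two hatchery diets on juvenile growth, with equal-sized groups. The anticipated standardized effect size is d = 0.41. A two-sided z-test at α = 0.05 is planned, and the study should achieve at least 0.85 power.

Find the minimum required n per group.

n = 107 per group

For power 0.85 need Φ(δ − z_{0.025}) = 0.85, so δ = z_{0.025} + z_{0.15} = 1.960 + 1.036 = 2.996.
(For δ > 0 the lower-tail rejection region contributes negligibly to power, so the one-term inversion is standard.)
δ = d·√(n/2) ⇒ n = 2(δ/d)² = 2 × (2.996 / 0.41)² = 106.82.
Rounding up, n = 107 per group.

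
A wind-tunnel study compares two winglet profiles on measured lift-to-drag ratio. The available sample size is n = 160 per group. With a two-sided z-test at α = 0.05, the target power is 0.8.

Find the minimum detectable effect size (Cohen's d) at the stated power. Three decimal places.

Need Φ(δ − 1.960) = 0.8, so δ = 1.960 + 0.842 = 2.802.
(The second rejection-region term Φ(−δ − z_{α/2}) is negligible and dropped.)
δ = d·√(n/2) ⇒ d = δ/√(n/2) = 2.802/√(160/2) = 0.3132.

d ≈ 0.313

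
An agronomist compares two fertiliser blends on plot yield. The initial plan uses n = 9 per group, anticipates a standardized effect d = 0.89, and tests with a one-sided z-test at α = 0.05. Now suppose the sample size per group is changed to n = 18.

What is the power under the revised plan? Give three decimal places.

With n = 18 per group: δ = d·√(n/2) = 0.89 × √(18/2) = 2.6700. Critical value z_{0.05} = 1.645.
Revised power = P(Z > 1.645 − δ) = Φ(1.025) = 0.8474.

Power ≈ 0.847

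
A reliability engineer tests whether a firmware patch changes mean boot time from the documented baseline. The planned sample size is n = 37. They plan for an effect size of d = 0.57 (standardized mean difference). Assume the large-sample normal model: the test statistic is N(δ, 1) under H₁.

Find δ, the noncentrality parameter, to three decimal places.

δ = d·√n = 0.57 × √37 = 3.4672

δ ≈ 3.467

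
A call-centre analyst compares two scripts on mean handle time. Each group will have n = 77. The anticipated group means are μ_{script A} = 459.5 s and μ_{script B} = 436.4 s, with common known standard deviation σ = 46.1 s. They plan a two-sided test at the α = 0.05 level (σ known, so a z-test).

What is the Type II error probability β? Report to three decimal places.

β ≈ 0.125

Standardized effect: d = |μ_{script A} − μ_{script B}| / σ = |459.5 − 436.4| / 46.1 = 0.5011
Noncentrality parameter: δ = d·√(n/2) = 0.5011 × √(77/2) = 3.1091
Critical value for a two-sided test at α = 0.05: z_{α/2} = 1.960.
Power = Φ(δ − 1.960) + Φ(−δ − 1.960) = Φ(1.149) + Φ(-5.069) = 0.8748 + 0.0000 = 0.8748.
Type II error: β = 1 − power = 1 − 0.8748 = 0.1252.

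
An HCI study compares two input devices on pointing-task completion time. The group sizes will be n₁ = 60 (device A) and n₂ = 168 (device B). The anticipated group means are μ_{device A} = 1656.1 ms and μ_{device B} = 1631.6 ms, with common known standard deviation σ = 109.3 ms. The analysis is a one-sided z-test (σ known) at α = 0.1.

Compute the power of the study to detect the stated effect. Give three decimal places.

Standardized effect: d = |μ_{device A} − μ_{device B}| / σ = |1656.1 − 1631.6| / 109.3 = 0.2242
Noncentrality parameter: δ = d / √(1/n₁ + 1/n₂) = 0.2242 / √(1/60 + 1/168) = 1.4904
One-sided α = 0.1 → critical value z_{0.1} = 1.282.
Power = P(Z > 1.282 − δ) = Φ(0.209) = 0.5827.

Power ≈ 0.583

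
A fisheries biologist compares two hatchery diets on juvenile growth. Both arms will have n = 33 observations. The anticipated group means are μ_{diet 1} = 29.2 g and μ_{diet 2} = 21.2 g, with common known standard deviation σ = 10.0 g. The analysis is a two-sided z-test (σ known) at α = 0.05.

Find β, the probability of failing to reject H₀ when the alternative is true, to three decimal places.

Standardized effect: d = |μ_{diet 1} − μ_{diet 2}| / σ = |29.2 − 21.2| / 10.0 = 0.8000
Noncentrality parameter: δ = d·√(n/2) = 0.8000 × √(33/2) = 3.2496
Two-sided α = 0.05 → critical value z_{0.025} = 1.960.
Power = Φ(δ − 1.960) + Φ(−δ − 1.960) = Φ(1.290) + Φ(-5.210) = 0.9014 + 0.0000 = 0.9014.
Type II error: β = 1 − power = 1 − 0.9014 = 0.0986.

β ≈ 0.099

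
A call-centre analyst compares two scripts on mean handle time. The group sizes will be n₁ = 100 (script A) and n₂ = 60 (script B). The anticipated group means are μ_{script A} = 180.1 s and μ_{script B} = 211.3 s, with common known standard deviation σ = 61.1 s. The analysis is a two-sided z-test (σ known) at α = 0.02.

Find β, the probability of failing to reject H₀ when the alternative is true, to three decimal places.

Standardized effect: d = |μ_{script A} − μ_{script B}| / σ = |180.1 − 211.3| / 61.1 = 0.5106
Noncentrality parameter: δ = d / √(1/n₁ + 1/n₂) = 0.5106 / √(1/100 + 1/60) = 3.1270
Critical value for a two-sided test at α = 0.02: z_{α/2} = 2.326.
Power = Φ(δ − 2.326) + Φ(−δ − 2.326) = Φ(0.801) + Φ(-5.453) = 0.7883 + 0.0000 = 0.7883.
Type II error: β = 1 − power = 1 − 0.7883 = 0.2117.

β ≈ 0.212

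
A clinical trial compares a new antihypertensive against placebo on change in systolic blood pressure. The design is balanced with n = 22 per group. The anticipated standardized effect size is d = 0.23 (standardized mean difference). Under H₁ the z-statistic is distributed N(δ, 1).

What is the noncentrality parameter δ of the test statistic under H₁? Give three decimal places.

The noncentrality parameter scales effect size by the design's sample-size factor: δ = d·√(n/2) = 0.23 × √(22/2) = 0.7628

δ ≈ 0.763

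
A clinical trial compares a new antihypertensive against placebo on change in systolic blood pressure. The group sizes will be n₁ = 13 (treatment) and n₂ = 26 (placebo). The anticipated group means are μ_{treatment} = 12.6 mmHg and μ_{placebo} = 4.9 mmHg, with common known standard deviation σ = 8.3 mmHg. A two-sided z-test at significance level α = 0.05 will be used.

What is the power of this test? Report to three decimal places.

Power ≈ 0.780

Standardized effect: d = |μ_{treatment} − μ_{placebo}| / σ = |12.6 − 4.9| / 8.3 = 0.9277
Noncentrality parameter: δ = d / √(1/n₁ + 1/n₂) = 0.9277 / √(1/13 + 1/26) = 2.7311
Two-sided α = 0.05 → critical value z_{0.025} = 1.960.
Power = Φ(δ − 1.960) + Φ(−δ − 1.960) = Φ(0.771) + Φ(-4.691) = 0.7797 + 0.0000 = 0.7797.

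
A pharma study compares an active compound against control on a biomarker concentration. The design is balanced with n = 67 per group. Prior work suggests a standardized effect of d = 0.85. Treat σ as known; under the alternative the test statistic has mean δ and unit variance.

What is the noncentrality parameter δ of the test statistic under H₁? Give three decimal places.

δ ≈ 4.920

δ = d·√(n/2) = 0.85 × √(67/2) = 4.9197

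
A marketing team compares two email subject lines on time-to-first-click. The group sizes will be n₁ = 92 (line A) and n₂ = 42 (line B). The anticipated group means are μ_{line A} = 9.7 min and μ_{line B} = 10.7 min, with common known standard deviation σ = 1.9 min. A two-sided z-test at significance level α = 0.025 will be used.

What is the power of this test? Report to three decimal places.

Standardized effect: d = |μ_{line A} − μ_{line B}| / σ = |9.7 − 10.7| / 1.9 = 0.5263
Noncentrality parameter: λ = d / √(1/n₁ + 1/n₂) = 0.5263 / √(1/92 + 1/42) = 2.8263
Critical value for a two-sided test at α = 0.025: z_{α/2} = 2.241.
Power = Φ(λ − 2.241) + Φ(−λ − 2.241) = Φ(0.585) + Φ(-5.068) = 0.7207 + 0.0000 = 0.7207.

Power ≈ 0.721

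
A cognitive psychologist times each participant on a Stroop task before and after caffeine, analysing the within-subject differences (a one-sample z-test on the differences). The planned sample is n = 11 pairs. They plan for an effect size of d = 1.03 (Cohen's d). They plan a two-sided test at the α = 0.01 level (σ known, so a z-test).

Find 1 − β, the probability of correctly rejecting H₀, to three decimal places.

Power ≈ 0.800

Noncentrality parameter: δ = d·√n = 1.03 × √11 = 3.4161
Critical value for a two-sided test at α = 0.01: z_{α/2} = 2.576.
Power = Φ(δ − 2.576) + Φ(−δ − 2.576) = Φ(0.840) + Φ(-5.992) = 0.7996 + 0.0000 = 0.7996.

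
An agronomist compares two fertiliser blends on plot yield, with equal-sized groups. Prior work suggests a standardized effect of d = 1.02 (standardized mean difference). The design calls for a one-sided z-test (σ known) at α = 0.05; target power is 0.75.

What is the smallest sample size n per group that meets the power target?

n = 11 per group

For power 0.75 need Φ(δ − z_{0.05}) = 0.75, so δ = z_{0.05} + z_{0.25} = 1.645 + 0.674 = 2.319.
δ = d·√(n/2) ⇒ n = 2(δ/d)² = 2 × (2.319 / 1.02)² = 10.34.
Round up to the next whole unit.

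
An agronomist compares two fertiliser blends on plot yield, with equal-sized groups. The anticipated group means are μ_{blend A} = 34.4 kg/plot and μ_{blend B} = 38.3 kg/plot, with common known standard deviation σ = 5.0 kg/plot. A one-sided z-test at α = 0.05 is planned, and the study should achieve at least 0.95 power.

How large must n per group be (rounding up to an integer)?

n = 36 per group

Standardized effect: d = |μ_{blend A} − μ_{blend B}| / σ = |34.4 − 38.3| / 5.0 = 0.7800
For power 0.95 need Φ(δ − z_{0.05}) = 0.95, so δ = z_{0.05} + z_{0.05} = 1.645 + 1.645 = 3.290.
δ = d·√(n/2) ⇒ n = 2(δ/d)² = 2 × (3.290 / 0.7800)² = 35.58.
Rounding up, n = 36 per group.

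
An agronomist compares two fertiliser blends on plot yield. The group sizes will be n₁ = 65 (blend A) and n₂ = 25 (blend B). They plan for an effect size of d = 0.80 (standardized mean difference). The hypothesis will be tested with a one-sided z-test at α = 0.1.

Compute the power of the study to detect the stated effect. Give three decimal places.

Power ≈ 0.983

Noncentrality parameter: δ = d / √(1/n₁ + 1/n₂) = 0.80 / √(1/65 + 1/25) = 3.3993
Critical value for a one-sided test at α = 0.1: z_α = 1.282.
Power = P(Z > 1.282 − δ) = Φ(2.118) = 0.9829.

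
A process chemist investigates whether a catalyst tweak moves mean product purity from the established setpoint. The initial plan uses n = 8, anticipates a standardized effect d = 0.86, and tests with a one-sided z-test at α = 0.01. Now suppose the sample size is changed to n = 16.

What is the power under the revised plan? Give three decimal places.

Power ≈ 0.867

With n = 16: δ = d·√n = 0.86 × √16 = 3.4400. Critical value z_{0.01} = 2.326.
Revised power = P(Z > 2.326 − δ) = Φ(1.114) = 0.8673.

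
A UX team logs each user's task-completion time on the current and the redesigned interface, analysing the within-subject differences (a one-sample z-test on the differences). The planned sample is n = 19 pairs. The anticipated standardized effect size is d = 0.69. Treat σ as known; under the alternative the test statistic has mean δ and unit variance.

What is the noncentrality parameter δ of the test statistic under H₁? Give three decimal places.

δ ≈ 3.008

The noncentrality parameter scales effect size by the design's sample-size factor: δ = d·√n = 0.69 × √19 = 3.0076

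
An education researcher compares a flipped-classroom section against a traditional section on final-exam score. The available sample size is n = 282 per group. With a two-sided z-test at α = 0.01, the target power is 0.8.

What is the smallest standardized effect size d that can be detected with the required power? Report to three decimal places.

d ≈ 0.288

Required noncentrality: δ = z_{0.005} + z_{0.20} = 2.576 + 0.842 = 3.417.
(Lower-tail contribution to power is negligible for δ > 0.)
δ = d·√(n/2) ⇒ d = δ/√(n/2) = 3.417/√(282/2) = 0.2878.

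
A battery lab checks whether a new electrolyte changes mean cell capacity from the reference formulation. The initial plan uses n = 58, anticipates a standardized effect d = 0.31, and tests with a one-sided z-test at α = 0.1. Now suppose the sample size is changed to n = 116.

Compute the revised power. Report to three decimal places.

With n = 116: δ = d·√n = 0.31 × √116 = 3.3388. Critical value z_{0.1} = 1.282.
Revised power = P(Z > 1.282 − δ) = Φ(2.057) = 0.9802.

Power ≈ 0.980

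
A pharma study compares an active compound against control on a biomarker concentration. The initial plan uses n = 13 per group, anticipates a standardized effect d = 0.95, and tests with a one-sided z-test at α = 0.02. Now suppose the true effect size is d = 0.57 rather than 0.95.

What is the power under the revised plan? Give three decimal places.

With d = 0.57: δ = d·√(n/2) = 0.57 × √(13/2) = 1.4532. Critical value z_{0.02} = 2.054.
Revised power = P(Z > 2.054 − δ) = Φ(-0.601) = 0.2741.

Power ≈ 0.274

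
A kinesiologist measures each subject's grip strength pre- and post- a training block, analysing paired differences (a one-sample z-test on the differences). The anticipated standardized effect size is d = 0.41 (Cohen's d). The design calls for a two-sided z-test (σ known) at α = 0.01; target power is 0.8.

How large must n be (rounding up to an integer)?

n = 70

Set Φ(δ − 2.576) = 0.8; then δ − 2.576 = Φ⁻¹(0.8) = 0.842, giving δ = 3.417.
(Ignoring the negligible lower-tail rejection probability gives the usual closed-form inversion.)
δ = d·√n ⇒ n = (δ/d)² = (3.417 / 0.41)² = 69.48.
Rounding up, n = 70.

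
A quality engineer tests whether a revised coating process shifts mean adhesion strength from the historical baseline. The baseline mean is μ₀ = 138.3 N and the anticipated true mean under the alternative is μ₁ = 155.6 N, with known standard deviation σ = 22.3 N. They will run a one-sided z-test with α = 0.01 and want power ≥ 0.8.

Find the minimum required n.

Standardized effect: d = |μ₁ − μ₀| / σ = |155.6 − 138.3| / 22.3 = 0.7758
Set Φ(δ − 2.326) = 0.8; then δ − 2.326 = Φ⁻¹(0.8) = 0.842, giving δ = 3.168.
δ = d·√n ⇒ n = (δ/d)² = (3.168 / 0.7758)² = 16.68.
Rounding up, n = 17.

n = 17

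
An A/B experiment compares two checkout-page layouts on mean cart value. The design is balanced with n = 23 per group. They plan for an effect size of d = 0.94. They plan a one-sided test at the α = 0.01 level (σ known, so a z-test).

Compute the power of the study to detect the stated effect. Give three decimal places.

Power ≈ 0.805

Noncentrality parameter: δ = d·√(n/2) = 0.94 × √(23/2) = 3.1877
One-sided α = 0.01 → critical value z_{0.01} = 2.326.
Power = P(Z > 2.326 − δ) = Φ(0.861) = 0.8055.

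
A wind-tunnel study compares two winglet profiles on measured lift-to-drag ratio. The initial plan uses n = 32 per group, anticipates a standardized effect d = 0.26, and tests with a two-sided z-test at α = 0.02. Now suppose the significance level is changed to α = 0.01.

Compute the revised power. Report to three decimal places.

δ = d·√(n/2) = 0.26 × √(32/2) = 1.0400 (unchanged). New critical value: z_{0.005} = 2.576.
Revised power = Φ(δ − 2.576) + Φ(−δ − 2.576) = Φ(-1.536) + Φ(-3.616) = 0.0623 + 0.0001 = 0.0624.

Power ≈ 0.062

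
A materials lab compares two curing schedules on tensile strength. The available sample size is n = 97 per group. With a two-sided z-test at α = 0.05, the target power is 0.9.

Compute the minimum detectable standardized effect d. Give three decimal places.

d ≈ 0.465

Need Φ(δ − 1.960) = 0.9, so δ = 1.960 + 1.282 = 3.242.
(Lower-tail contribution to power is negligible for δ > 0.)
δ = d·√(n/2) ⇒ d = δ/√(n/2) = 3.242/√(97/2) = 0.4655.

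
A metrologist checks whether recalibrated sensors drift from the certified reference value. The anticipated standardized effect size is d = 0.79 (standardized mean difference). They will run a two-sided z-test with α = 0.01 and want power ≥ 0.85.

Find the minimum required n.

n = 21

For power 0.85 need Φ(δ − z_{0.005}) = 0.85, so δ = z_{0.005} + z_{0.15} = 2.576 + 1.036 = 3.612.
(The Φ(−δ − z_{α/2}) term is vanishingly small for δ > 0 and is dropped in the standard sample-size formula.)
δ = d·√n ⇒ n = (δ/d)² = (3.612 / 0.79)² = 20.91.
Rounding up, n = 21.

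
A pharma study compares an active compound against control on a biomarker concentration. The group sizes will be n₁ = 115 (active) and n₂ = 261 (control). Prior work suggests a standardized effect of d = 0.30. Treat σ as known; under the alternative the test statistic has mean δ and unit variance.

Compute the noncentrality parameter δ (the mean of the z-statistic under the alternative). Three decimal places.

δ = d / √(1/n₁ + 1/n₂) = 0.30 / √(1/115 + 1/261) = 2.6804

δ ≈ 2.680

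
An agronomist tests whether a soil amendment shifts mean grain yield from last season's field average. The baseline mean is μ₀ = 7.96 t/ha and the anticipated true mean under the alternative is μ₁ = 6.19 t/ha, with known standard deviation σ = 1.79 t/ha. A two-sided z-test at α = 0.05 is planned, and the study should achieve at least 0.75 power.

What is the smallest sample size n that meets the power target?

Standardized effect: d = |μ₁ − μ₀| / σ = |6.19 − 7.96| / 1.79 = 0.9888
Set Φ(δ − 1.960) = 0.75; then δ − 1.960 = Φ⁻¹(0.75) = 0.674, giving δ = 2.634.
(For δ > 0 the lower-tail rejection region contributes negligibly to power, so the one-term inversion is standard.)
δ = d·√n ⇒ n = (δ/d)² = (2.634 / 0.9888)² = 7.10.
Rounding up, n = 8.

n = 8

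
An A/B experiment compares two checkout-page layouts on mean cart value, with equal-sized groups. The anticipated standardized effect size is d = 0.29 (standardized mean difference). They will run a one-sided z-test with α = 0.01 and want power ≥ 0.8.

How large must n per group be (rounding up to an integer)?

n = 239 per group

Set Φ(δ − 2.326) = 0.8; then δ − 2.326 = Φ⁻¹(0.8) = 0.842, giving δ = 3.168.
δ = d·√(n/2) ⇒ n = 2(δ/d)² = 2 × (3.168 / 0.29)² = 238.67.
Round up to the next whole unit.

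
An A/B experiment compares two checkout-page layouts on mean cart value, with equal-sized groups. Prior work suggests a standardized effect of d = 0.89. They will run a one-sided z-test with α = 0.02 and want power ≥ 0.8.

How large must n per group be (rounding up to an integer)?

n = 22 per group

For power 0.8 need Φ(δ − z_{0.02}) = 0.8, so δ = z_{0.02} + z_{0.20} = 2.054 + 0.842 = 2.895.
δ = d·√(n/2) ⇒ n = 2(δ/d)² = 2 × (2.895 / 0.89)² = 21.17.
Rounding up, n = 22 per group.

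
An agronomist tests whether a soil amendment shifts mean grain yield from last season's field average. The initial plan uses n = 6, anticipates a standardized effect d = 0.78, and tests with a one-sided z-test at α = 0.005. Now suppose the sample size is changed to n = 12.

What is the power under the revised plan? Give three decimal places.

With n = 12: δ = d·√n = 0.78 × √12 = 2.7020. Critical value z_{0.005} = 2.576.
Revised power = Φ(δ − 2.576) = Φ(0.126) = 0.5502.

Power ≈ 0.550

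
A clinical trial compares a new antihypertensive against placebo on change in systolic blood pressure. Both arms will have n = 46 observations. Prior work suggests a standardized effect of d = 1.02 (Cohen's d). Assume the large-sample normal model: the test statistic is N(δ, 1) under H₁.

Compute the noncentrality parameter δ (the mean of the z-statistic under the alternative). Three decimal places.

δ = d·√(n/2) = 1.02 × √(46/2) = 4.8917

δ ≈ 4.892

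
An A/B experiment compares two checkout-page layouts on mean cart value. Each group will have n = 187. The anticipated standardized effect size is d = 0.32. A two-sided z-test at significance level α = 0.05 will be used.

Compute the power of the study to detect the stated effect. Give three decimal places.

Noncentrality parameter: δ = d·√(n/2) = 0.32 × √(187/2) = 3.0943
Two-sided α = 0.05 → critical value z_{0.025} = 1.960.
Power = Φ(δ − 1.960) + Φ(−δ − 1.960) = Φ(1.134) + Φ(-5.054) = 0.8717 + 0.0000 = 0.8717.

Power ≈ 0.872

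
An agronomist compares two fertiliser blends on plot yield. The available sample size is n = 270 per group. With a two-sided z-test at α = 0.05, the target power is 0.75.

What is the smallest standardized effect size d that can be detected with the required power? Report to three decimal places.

d ≈ 0.227

Required noncentrality: δ = z_{0.025} + z_{0.25} = 1.960 + 0.674 = 2.634.
(Lower-tail contribution to power is negligible for δ > 0.)
δ = d·√(n/2) ⇒ d = δ/√(n/2) = 2.634/√(270/2) = 0.2267.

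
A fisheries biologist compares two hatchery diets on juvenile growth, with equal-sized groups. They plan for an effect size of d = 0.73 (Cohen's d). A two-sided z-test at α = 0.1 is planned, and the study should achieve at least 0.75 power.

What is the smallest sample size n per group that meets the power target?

Set Φ(δ − 1.645) = 0.75; then δ − 1.645 = Φ⁻¹(0.75) = 0.674, giving δ = 2.319.
(Ignoring the negligible lower-tail rejection probability gives the usual closed-form inversion.)
δ = d·√(n/2) ⇒ n = 2(δ/d)² = 2 × (2.319 / 0.73)² = 20.19.
Round up to the next whole unit.

n = 21 per group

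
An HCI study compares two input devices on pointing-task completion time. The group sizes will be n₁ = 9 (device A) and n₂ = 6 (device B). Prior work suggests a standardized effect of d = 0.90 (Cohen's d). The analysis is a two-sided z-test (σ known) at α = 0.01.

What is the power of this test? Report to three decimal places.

Power ≈ 0.193

Noncentrality parameter: δ = d / √(1/n₁ + 1/n₂) = 0.90 / √(1/9 + 1/6) = 1.7076
Two-sided α = 0.01 → critical value z_{0.005} = 2.576.
Power = Φ(δ − 2.576) + Φ(−δ − 2.576) = Φ(-0.868) + Φ(-4.283) = 0.1926 + 0.0000 = 0.1927.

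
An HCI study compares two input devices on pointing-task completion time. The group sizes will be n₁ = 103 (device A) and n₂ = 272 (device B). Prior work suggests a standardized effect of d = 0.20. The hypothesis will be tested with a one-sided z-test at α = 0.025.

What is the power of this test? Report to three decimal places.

Noncentrality parameter: δ = d / √(1/n₁ + 1/n₂) = 0.20 / √(1/103 + 1/272) = 1.7287
Critical value for a one-sided test at α = 0.025: z_α = 1.960.
Power = P(Z > 1.960 − δ) = Φ(-0.231) = 0.4086.

Power ≈ 0.409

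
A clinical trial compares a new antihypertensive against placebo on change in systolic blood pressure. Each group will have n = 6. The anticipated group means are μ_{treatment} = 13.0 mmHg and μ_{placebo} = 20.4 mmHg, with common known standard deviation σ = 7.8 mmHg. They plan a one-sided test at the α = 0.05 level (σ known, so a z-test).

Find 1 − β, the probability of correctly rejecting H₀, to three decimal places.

Power ≈ 0.499

Standardized effect: d = |μ_{treatment} − μ_{placebo}| / σ = |13.0 − 20.4| / 7.8 = 0.9487
Noncentrality parameter: δ = d·√(n/2) = 0.9487 × √(6/2) = 1.6432
One-sided α = 0.05 → critical value z_{0.05} = 1.645.
Power = Φ(δ − 1.645) = Φ(-0.002) = 0.4994.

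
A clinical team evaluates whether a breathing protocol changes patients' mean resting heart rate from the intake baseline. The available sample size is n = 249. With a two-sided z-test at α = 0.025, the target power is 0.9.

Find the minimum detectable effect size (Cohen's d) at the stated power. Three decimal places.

Required noncentrality: δ = z_{0.0125} + z_{0.10} = 2.241 + 1.282 = 3.523.
(The second rejection-region term Φ(−δ − z_{α/2}) is negligible and dropped.)
δ = d·√n ⇒ d = δ/√n = 3.523/√249 = 0.2233.

d ≈ 0.223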